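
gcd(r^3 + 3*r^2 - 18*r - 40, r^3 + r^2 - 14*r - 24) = r^2 - 2*r - 8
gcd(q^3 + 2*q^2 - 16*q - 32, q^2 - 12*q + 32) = q - 4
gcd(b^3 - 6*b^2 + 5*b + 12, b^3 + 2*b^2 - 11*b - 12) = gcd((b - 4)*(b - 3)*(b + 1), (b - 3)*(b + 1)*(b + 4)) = b^2 - 2*b - 3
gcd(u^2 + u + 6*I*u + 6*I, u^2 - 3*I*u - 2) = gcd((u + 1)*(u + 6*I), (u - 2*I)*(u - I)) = 1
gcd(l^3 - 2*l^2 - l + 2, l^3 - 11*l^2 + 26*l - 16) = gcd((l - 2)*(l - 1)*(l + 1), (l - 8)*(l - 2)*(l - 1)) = l^2 - 3*l + 2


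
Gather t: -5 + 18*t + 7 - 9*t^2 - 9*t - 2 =-9*t^2 + 9*t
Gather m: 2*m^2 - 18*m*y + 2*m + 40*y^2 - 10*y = 2*m^2 + m*(2 - 18*y) + 40*y^2 - 10*y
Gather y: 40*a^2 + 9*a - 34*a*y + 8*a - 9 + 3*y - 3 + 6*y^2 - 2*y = 40*a^2 + 17*a + 6*y^2 + y*(1 - 34*a) - 12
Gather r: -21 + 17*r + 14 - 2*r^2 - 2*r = -2*r^2 + 15*r - 7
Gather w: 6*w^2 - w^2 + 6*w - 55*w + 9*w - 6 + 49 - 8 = 5*w^2 - 40*w + 35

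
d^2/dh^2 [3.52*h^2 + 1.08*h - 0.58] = 7.04000000000000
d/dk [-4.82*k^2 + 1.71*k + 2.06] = 1.71 - 9.64*k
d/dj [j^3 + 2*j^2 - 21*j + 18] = 3*j^2 + 4*j - 21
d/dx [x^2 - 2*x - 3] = 2*x - 2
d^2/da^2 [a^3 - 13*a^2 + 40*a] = 6*a - 26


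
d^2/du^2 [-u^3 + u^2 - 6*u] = 2 - 6*u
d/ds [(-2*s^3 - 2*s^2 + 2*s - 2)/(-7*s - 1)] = 4*(7*s^3 + 5*s^2 + s - 4)/(49*s^2 + 14*s + 1)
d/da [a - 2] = 1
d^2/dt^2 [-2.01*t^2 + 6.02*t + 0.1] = -4.02000000000000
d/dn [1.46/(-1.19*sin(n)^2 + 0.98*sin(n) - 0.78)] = (3.4748*sin(n) - 1.4308)*cos(n)/(1.19*sin(n)^2 - 0.98*sin(n) + 0.78)^2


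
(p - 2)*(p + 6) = p^2 + 4*p - 12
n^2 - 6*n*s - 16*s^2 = (n - 8*s)*(n + 2*s)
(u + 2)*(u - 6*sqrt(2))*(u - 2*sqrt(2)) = u^3 - 8*sqrt(2)*u^2 + 2*u^2 - 16*sqrt(2)*u + 24*u + 48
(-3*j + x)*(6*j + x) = -18*j^2 + 3*j*x + x^2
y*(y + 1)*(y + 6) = y^3 + 7*y^2 + 6*y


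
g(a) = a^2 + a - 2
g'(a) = 2*a + 1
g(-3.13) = 4.67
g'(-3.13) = -5.26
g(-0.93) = -2.07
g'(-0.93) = -0.86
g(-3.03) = 4.15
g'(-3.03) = -5.06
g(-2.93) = 3.65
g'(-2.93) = -4.86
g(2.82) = 8.77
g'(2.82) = 6.64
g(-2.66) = 2.42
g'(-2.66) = -4.32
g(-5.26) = 20.41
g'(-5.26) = -9.52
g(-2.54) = 1.91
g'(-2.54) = -4.08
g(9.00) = 88.00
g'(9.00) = 19.00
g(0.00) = -2.00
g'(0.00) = 1.00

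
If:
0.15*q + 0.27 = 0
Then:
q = -1.80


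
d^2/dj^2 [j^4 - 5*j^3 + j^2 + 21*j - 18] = 12*j^2 - 30*j + 2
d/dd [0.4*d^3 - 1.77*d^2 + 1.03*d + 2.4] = 1.2*d^2 - 3.54*d + 1.03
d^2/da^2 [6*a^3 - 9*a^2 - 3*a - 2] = 36*a - 18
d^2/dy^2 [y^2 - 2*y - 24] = 2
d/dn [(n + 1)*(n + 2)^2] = (n + 2)*(3*n + 4)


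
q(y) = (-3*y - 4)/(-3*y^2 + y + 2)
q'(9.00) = -0.02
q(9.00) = 0.13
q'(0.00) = -0.50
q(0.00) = -2.00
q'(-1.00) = 3.25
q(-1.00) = 0.50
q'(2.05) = -1.22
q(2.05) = 1.19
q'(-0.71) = 212.54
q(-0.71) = 8.41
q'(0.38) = -3.28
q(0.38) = -2.64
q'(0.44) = -4.14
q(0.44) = -2.86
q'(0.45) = -4.31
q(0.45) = -2.90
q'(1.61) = -3.69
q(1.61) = 2.12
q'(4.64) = -0.09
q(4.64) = 0.31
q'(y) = (-3*y - 4)*(6*y - 1)/(-3*y^2 + y + 2)^2 - 3/(-3*y^2 + y + 2)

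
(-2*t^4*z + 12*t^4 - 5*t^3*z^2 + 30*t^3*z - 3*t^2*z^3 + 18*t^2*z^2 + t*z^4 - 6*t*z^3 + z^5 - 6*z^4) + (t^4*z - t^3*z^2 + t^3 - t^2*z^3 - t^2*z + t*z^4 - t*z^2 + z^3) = -t^4*z + 12*t^4 - 6*t^3*z^2 + 30*t^3*z + t^3 - 4*t^2*z^3 + 18*t^2*z^2 - t^2*z + 2*t*z^4 - 6*t*z^3 - t*z^2 + z^5 - 6*z^4 + z^3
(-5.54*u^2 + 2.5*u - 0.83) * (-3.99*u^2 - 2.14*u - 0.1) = 22.1046*u^4 + 1.8806*u^3 - 1.4843*u^2 + 1.5262*u + 0.083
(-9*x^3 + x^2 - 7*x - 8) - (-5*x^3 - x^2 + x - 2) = -4*x^3 + 2*x^2 - 8*x - 6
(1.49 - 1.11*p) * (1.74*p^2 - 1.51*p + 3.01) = -1.9314*p^3 + 4.2687*p^2 - 5.591*p + 4.4849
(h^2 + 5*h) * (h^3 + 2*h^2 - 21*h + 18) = h^5 + 7*h^4 - 11*h^3 - 87*h^2 + 90*h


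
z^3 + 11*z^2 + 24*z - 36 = (z - 1)*(z + 6)^2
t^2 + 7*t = t*(t + 7)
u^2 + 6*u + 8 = (u + 2)*(u + 4)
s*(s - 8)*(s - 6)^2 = s^4 - 20*s^3 + 132*s^2 - 288*s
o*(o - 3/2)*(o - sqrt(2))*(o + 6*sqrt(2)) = o^4 - 3*o^3/2 + 5*sqrt(2)*o^3 - 12*o^2 - 15*sqrt(2)*o^2/2 + 18*o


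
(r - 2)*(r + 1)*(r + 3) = r^3 + 2*r^2 - 5*r - 6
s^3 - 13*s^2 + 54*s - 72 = (s - 6)*(s - 4)*(s - 3)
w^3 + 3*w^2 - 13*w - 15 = (w - 3)*(w + 1)*(w + 5)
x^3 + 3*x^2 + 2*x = x*(x + 1)*(x + 2)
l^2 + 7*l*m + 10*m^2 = (l + 2*m)*(l + 5*m)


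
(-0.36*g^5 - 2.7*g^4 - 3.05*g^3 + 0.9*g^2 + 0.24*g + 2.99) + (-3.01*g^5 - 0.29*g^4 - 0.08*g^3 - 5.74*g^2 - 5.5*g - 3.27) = -3.37*g^5 - 2.99*g^4 - 3.13*g^3 - 4.84*g^2 - 5.26*g - 0.28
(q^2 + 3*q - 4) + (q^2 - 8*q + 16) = 2*q^2 - 5*q + 12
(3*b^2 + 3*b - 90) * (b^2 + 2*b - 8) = 3*b^4 + 9*b^3 - 108*b^2 - 204*b + 720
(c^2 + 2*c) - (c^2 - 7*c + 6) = 9*c - 6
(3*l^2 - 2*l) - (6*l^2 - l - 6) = -3*l^2 - l + 6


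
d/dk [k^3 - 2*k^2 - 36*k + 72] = 3*k^2 - 4*k - 36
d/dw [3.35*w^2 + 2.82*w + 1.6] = 6.7*w + 2.82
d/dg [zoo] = 0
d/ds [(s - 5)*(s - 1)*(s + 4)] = 3*s^2 - 4*s - 19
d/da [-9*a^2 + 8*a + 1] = 8 - 18*a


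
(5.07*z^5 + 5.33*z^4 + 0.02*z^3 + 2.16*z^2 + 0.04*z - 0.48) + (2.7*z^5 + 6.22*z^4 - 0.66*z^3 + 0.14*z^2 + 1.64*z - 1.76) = 7.77*z^5 + 11.55*z^4 - 0.64*z^3 + 2.3*z^2 + 1.68*z - 2.24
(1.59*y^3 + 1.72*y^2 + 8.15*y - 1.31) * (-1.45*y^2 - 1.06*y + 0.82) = -2.3055*y^5 - 4.1794*y^4 - 12.3369*y^3 - 5.3291*y^2 + 8.0716*y - 1.0742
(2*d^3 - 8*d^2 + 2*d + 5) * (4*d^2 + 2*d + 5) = 8*d^5 - 28*d^4 + 2*d^3 - 16*d^2 + 20*d + 25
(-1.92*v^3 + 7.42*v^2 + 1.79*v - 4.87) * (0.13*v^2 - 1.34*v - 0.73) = -0.2496*v^5 + 3.5374*v^4 - 8.3085*v^3 - 8.4483*v^2 + 5.2191*v + 3.5551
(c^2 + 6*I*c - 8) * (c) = c^3 + 6*I*c^2 - 8*c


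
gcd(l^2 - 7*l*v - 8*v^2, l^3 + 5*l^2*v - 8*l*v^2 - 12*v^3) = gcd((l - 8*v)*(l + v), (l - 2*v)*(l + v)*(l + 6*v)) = l + v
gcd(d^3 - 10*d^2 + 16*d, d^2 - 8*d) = d^2 - 8*d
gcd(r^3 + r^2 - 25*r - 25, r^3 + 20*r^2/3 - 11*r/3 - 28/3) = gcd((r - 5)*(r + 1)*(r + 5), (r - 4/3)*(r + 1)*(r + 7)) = r + 1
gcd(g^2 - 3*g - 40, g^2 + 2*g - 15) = g + 5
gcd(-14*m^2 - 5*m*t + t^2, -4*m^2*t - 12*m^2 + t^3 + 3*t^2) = 2*m + t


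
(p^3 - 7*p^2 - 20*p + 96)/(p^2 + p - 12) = p - 8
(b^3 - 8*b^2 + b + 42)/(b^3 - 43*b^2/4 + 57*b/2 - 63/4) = 4*(b + 2)/(4*b - 3)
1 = 1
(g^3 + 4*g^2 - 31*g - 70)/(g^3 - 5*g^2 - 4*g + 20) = (g + 7)/(g - 2)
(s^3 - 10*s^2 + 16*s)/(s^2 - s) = (s^2 - 10*s + 16)/(s - 1)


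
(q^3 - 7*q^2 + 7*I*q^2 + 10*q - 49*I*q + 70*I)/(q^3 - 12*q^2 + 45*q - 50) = (q + 7*I)/(q - 5)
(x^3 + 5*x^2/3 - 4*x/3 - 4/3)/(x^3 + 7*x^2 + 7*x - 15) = (3*x^2 + 8*x + 4)/(3*(x^2 + 8*x + 15))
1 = 1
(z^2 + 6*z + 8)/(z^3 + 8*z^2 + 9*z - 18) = (z^2 + 6*z + 8)/(z^3 + 8*z^2 + 9*z - 18)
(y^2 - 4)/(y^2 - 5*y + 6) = (y + 2)/(y - 3)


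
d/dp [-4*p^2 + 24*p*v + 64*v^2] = -8*p + 24*v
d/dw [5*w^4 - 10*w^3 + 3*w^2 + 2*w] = 20*w^3 - 30*w^2 + 6*w + 2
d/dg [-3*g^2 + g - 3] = 1 - 6*g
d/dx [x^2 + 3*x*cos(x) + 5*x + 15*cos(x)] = -3*x*sin(x) + 2*x - 15*sin(x) + 3*cos(x) + 5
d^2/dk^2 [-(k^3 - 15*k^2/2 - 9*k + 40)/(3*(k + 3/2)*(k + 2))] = 8*(-53*k^3 - 438*k^2 - 1056*k - 794)/(3*(8*k^6 + 84*k^5 + 366*k^4 + 847*k^3 + 1098*k^2 + 756*k + 216))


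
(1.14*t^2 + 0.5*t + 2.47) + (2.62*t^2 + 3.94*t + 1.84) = 3.76*t^2 + 4.44*t + 4.31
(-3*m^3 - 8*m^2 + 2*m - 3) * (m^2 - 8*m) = -3*m^5 + 16*m^4 + 66*m^3 - 19*m^2 + 24*m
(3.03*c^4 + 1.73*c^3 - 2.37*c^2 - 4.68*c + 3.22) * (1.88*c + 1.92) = 5.6964*c^5 + 9.07*c^4 - 1.134*c^3 - 13.3488*c^2 - 2.932*c + 6.1824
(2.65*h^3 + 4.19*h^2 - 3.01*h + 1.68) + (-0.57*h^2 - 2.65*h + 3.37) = 2.65*h^3 + 3.62*h^2 - 5.66*h + 5.05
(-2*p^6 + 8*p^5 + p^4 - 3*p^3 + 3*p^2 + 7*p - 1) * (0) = 0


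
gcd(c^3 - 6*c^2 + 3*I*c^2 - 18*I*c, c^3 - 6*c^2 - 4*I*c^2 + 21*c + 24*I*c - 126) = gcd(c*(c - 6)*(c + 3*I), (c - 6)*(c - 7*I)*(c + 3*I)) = c^2 + c*(-6 + 3*I) - 18*I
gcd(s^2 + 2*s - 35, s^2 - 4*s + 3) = 1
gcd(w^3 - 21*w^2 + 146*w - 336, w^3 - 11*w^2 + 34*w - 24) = w - 6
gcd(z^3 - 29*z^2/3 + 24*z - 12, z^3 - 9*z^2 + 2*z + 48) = z - 3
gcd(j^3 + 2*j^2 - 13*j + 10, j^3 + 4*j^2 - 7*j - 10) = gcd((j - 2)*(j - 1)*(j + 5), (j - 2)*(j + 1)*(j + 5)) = j^2 + 3*j - 10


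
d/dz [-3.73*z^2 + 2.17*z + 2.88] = 2.17 - 7.46*z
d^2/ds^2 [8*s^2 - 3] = 16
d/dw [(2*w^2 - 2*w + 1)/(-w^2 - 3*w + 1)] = (-8*w^2 + 6*w + 1)/(w^4 + 6*w^3 + 7*w^2 - 6*w + 1)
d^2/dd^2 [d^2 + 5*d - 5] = 2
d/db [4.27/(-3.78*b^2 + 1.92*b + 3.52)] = (32.2812*b - 8.1984)/(-3.78*b^2 + 1.92*b + 3.52)^2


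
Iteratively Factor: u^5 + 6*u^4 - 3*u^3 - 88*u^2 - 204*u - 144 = (u + 3)*(u^4 + 3*u^3 - 12*u^2 - 52*u - 48) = (u + 3)^2*(u^3 - 12*u - 16) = (u + 2)*(u + 3)^2*(u^2 - 2*u - 8) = (u + 2)^2*(u + 3)^2*(u - 4)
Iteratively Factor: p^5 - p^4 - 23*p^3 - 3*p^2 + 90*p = (p - 2)*(p^4 + p^3 - 21*p^2 - 45*p) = (p - 5)*(p - 2)*(p^3 + 6*p^2 + 9*p) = (p - 5)*(p - 2)*(p + 3)*(p^2 + 3*p) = p*(p - 5)*(p - 2)*(p + 3)*(p + 3)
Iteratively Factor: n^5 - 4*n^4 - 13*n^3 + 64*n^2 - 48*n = (n)*(n^4 - 4*n^3 - 13*n^2 + 64*n - 48) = n*(n - 1)*(n^3 - 3*n^2 - 16*n + 48) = n*(n - 3)*(n - 1)*(n^2 - 16) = n*(n - 4)*(n - 3)*(n - 1)*(n + 4)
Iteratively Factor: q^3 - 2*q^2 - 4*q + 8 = (q + 2)*(q^2 - 4*q + 4) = (q - 2)*(q + 2)*(q - 2)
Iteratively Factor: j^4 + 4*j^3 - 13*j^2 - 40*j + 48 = (j - 1)*(j^3 + 5*j^2 - 8*j - 48) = (j - 1)*(j + 4)*(j^2 + j - 12) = (j - 3)*(j - 1)*(j + 4)*(j + 4)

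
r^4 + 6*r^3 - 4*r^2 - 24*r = r*(r - 2)*(r + 2)*(r + 6)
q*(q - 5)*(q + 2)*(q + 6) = q^4 + 3*q^3 - 28*q^2 - 60*q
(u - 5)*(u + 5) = u^2 - 25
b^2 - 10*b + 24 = (b - 6)*(b - 4)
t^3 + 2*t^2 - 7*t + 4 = (t - 1)^2*(t + 4)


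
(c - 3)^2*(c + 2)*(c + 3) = c^4 - c^3 - 15*c^2 + 9*c + 54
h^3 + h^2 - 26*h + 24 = (h - 4)*(h - 1)*(h + 6)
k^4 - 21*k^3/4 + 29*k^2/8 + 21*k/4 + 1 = (k - 4)*(k - 2)*(k + 1/4)*(k + 1/2)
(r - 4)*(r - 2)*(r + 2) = r^3 - 4*r^2 - 4*r + 16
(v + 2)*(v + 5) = v^2 + 7*v + 10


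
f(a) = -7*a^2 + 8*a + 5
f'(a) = 8 - 14*a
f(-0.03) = 4.75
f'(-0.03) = 8.42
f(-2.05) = -40.82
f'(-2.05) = 36.70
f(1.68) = -1.32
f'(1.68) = -15.52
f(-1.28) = -16.71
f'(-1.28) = 25.92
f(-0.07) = 4.41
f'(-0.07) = 8.98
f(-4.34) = -161.57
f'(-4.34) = 68.76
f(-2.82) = -73.23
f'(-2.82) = 47.48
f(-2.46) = -57.04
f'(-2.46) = 42.44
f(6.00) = -199.00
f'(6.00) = -76.00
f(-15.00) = -1690.00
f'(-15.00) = 218.00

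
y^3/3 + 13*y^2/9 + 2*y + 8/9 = (y/3 + 1/3)*(y + 4/3)*(y + 2)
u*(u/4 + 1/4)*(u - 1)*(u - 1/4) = u^4/4 - u^3/16 - u^2/4 + u/16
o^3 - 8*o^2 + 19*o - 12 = (o - 4)*(o - 3)*(o - 1)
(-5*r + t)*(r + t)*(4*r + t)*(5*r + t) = -100*r^4 - 125*r^3*t - 21*r^2*t^2 + 5*r*t^3 + t^4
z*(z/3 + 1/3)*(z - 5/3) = z^3/3 - 2*z^2/9 - 5*z/9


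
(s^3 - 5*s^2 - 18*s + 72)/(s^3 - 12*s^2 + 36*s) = (s^2 + s - 12)/(s*(s - 6))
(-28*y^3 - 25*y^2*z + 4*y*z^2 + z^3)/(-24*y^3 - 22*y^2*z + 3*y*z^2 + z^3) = (7*y + z)/(6*y + z)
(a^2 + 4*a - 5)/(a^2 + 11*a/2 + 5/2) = 2*(a - 1)/(2*a + 1)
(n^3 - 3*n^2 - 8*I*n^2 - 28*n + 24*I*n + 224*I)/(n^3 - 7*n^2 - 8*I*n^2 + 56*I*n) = (n + 4)/n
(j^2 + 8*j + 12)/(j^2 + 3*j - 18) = (j + 2)/(j - 3)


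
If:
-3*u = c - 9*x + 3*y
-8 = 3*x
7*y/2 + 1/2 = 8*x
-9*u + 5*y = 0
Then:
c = 46/9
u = -655/189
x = -8/3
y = -131/21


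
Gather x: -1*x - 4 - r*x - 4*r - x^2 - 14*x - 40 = -4*r - x^2 + x*(-r - 15) - 44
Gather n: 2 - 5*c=2 - 5*c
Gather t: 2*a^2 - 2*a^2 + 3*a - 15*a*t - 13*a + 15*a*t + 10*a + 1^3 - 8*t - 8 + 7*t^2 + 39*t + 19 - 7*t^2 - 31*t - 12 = 0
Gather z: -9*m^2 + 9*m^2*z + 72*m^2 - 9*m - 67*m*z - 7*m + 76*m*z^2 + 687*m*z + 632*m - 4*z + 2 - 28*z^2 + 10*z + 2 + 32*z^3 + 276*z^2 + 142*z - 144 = 63*m^2 + 616*m + 32*z^3 + z^2*(76*m + 248) + z*(9*m^2 + 620*m + 148) - 140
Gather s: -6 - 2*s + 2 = -2*s - 4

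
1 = 1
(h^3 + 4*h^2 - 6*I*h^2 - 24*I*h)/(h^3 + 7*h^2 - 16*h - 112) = h*(h - 6*I)/(h^2 + 3*h - 28)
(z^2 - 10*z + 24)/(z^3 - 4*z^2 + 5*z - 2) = (z^2 - 10*z + 24)/(z^3 - 4*z^2 + 5*z - 2)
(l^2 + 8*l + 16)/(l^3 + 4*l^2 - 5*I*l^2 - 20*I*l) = (l + 4)/(l*(l - 5*I))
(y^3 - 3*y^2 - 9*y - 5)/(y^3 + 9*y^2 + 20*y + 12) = (y^2 - 4*y - 5)/(y^2 + 8*y + 12)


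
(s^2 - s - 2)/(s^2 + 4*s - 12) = (s + 1)/(s + 6)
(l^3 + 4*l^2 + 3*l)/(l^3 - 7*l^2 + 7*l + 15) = l*(l + 3)/(l^2 - 8*l + 15)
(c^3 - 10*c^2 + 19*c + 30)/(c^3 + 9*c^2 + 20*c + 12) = (c^2 - 11*c + 30)/(c^2 + 8*c + 12)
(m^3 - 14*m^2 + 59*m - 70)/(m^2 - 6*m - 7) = (m^2 - 7*m + 10)/(m + 1)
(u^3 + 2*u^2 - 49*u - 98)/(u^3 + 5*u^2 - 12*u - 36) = (u^2 - 49)/(u^2 + 3*u - 18)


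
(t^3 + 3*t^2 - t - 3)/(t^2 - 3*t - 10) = (-t^3 - 3*t^2 + t + 3)/(-t^2 + 3*t + 10)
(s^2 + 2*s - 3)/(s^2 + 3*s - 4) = (s + 3)/(s + 4)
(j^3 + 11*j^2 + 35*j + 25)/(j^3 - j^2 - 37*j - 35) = (j + 5)/(j - 7)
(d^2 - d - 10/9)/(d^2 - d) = (d^2 - d - 10/9)/(d*(d - 1))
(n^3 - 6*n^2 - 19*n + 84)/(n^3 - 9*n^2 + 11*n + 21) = (n + 4)/(n + 1)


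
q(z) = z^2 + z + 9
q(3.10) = 21.71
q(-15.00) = 219.00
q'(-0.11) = 0.78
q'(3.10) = 7.20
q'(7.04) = 15.08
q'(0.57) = 2.14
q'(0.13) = 1.26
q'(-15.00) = -29.00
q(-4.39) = 23.88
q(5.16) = 40.79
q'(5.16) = 11.32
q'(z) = 2*z + 1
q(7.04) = 65.60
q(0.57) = 9.89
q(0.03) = 9.03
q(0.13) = 9.15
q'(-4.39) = -7.78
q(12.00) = 165.00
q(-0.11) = 8.90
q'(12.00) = 25.00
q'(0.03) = 1.06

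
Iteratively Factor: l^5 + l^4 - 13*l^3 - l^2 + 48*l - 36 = (l - 2)*(l^4 + 3*l^3 - 7*l^2 - 15*l + 18) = (l - 2)*(l - 1)*(l^3 + 4*l^2 - 3*l - 18) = (l - 2)*(l - 1)*(l + 3)*(l^2 + l - 6) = (l - 2)^2*(l - 1)*(l + 3)*(l + 3)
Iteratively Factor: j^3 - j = (j)*(j^2 - 1) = j*(j + 1)*(j - 1)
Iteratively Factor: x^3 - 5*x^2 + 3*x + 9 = (x - 3)*(x^2 - 2*x - 3) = (x - 3)^2*(x + 1)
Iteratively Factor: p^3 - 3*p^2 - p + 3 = (p + 1)*(p^2 - 4*p + 3) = (p - 3)*(p + 1)*(p - 1)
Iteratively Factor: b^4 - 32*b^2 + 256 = (b + 4)*(b^3 - 4*b^2 - 16*b + 64) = (b - 4)*(b + 4)*(b^2 - 16) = (b - 4)*(b + 4)^2*(b - 4)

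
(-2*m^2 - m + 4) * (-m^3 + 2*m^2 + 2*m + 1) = 2*m^5 - 3*m^4 - 10*m^3 + 4*m^2 + 7*m + 4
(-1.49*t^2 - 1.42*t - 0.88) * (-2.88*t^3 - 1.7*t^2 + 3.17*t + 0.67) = 4.2912*t^5 + 6.6226*t^4 + 0.225099999999999*t^3 - 4.0037*t^2 - 3.741*t - 0.5896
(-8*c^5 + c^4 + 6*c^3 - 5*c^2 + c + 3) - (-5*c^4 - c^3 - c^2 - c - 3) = -8*c^5 + 6*c^4 + 7*c^3 - 4*c^2 + 2*c + 6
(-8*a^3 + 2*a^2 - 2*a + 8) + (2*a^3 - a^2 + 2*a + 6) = -6*a^3 + a^2 + 14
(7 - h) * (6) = 42 - 6*h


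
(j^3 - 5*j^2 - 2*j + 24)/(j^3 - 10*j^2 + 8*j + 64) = (j - 3)/(j - 8)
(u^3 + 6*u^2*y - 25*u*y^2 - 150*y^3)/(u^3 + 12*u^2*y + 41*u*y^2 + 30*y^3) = (u - 5*y)/(u + y)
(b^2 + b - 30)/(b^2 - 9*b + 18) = (b^2 + b - 30)/(b^2 - 9*b + 18)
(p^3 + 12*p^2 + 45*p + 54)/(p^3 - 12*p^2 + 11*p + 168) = (p^2 + 9*p + 18)/(p^2 - 15*p + 56)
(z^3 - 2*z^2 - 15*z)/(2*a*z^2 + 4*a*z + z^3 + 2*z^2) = (z^2 - 2*z - 15)/(2*a*z + 4*a + z^2 + 2*z)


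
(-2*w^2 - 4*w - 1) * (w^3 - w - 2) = -2*w^5 - 4*w^4 + w^3 + 8*w^2 + 9*w + 2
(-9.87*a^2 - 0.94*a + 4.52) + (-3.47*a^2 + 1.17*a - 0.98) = -13.34*a^2 + 0.23*a + 3.54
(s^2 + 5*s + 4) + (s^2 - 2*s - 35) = 2*s^2 + 3*s - 31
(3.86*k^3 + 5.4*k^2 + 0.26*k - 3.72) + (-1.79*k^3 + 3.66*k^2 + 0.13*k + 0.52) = 2.07*k^3 + 9.06*k^2 + 0.39*k - 3.2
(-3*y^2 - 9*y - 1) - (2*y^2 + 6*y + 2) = -5*y^2 - 15*y - 3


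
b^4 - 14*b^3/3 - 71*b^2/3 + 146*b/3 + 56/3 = (b - 7)*(b - 2)*(b + 1/3)*(b + 4)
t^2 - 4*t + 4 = (t - 2)^2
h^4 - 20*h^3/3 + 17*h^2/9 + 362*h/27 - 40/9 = (h - 6)*(h - 5/3)*(h - 1/3)*(h + 4/3)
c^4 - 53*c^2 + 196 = (c - 7)*(c - 2)*(c + 2)*(c + 7)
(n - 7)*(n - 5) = n^2 - 12*n + 35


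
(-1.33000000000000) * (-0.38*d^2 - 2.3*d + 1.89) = 0.5054*d^2 + 3.059*d - 2.5137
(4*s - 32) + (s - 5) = 5*s - 37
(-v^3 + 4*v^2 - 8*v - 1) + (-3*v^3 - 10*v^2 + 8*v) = -4*v^3 - 6*v^2 - 1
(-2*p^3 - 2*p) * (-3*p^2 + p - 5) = 6*p^5 - 2*p^4 + 16*p^3 - 2*p^2 + 10*p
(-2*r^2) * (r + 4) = -2*r^3 - 8*r^2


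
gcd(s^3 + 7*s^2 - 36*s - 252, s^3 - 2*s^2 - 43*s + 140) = s + 7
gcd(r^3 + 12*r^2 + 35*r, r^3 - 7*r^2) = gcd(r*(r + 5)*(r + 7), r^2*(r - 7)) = r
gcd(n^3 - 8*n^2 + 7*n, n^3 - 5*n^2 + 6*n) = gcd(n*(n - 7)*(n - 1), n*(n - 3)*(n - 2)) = n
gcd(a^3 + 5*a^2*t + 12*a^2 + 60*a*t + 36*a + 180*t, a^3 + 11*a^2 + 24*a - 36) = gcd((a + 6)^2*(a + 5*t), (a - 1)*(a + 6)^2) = a^2 + 12*a + 36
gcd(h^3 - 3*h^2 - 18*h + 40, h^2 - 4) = h - 2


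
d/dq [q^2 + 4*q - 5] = 2*q + 4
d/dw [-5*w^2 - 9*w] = -10*w - 9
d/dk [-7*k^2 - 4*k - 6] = -14*k - 4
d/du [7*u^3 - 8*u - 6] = 21*u^2 - 8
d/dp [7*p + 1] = 7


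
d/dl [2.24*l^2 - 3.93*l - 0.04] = 4.48*l - 3.93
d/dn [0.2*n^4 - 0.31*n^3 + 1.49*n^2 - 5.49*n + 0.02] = 0.8*n^3 - 0.93*n^2 + 2.98*n - 5.49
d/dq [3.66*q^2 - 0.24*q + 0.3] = 7.32*q - 0.24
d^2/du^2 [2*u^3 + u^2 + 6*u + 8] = 12*u + 2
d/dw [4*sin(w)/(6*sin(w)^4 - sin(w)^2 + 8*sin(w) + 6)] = 4*(-18*sin(w)^4 + sin(w)^2 + 6)*cos(w)/(6*sin(w)^4 - sin(w)^2 + 8*sin(w) + 6)^2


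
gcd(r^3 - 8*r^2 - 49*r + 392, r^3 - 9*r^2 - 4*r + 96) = r - 8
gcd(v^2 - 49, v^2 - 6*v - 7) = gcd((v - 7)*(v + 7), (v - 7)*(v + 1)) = v - 7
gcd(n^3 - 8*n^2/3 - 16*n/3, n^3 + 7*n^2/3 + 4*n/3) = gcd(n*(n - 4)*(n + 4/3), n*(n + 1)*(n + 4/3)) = n^2 + 4*n/3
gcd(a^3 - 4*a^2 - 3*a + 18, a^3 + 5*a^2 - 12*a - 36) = a^2 - a - 6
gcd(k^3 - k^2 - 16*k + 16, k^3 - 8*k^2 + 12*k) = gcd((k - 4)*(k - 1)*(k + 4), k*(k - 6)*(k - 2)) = 1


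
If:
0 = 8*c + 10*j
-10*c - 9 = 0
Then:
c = -9/10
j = 18/25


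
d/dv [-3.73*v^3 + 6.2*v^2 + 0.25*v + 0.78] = -11.19*v^2 + 12.4*v + 0.25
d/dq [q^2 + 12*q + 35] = 2*q + 12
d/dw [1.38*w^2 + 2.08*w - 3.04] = 2.76*w + 2.08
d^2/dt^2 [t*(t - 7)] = 2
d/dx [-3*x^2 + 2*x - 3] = 2 - 6*x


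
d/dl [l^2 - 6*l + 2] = 2*l - 6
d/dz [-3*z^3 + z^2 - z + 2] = -9*z^2 + 2*z - 1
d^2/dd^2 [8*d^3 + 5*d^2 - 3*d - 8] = 48*d + 10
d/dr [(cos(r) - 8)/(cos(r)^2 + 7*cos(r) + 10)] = (cos(r)^2 - 16*cos(r) - 66)*sin(r)/(cos(r)^2 + 7*cos(r) + 10)^2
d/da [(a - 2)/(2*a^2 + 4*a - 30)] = (a^2/2 + a - (a - 2)*(a + 1) - 15/2)/(a^2 + 2*a - 15)^2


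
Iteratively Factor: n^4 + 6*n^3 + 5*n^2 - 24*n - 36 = (n + 3)*(n^3 + 3*n^2 - 4*n - 12) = (n + 2)*(n + 3)*(n^2 + n - 6) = (n - 2)*(n + 2)*(n + 3)*(n + 3)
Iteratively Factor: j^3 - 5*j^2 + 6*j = (j - 2)*(j^2 - 3*j) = (j - 3)*(j - 2)*(j)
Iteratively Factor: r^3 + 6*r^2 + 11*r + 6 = (r + 1)*(r^2 + 5*r + 6) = (r + 1)*(r + 3)*(r + 2)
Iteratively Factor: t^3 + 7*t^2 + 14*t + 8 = (t + 1)*(t^2 + 6*t + 8) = (t + 1)*(t + 4)*(t + 2)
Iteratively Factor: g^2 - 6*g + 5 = (g - 5)*(g - 1)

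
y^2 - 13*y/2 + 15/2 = (y - 5)*(y - 3/2)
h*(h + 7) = h^2 + 7*h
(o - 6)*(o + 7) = o^2 + o - 42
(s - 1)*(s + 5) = s^2 + 4*s - 5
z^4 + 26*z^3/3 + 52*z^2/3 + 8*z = z*(z + 2/3)*(z + 2)*(z + 6)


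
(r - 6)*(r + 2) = r^2 - 4*r - 12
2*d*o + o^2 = o*(2*d + o)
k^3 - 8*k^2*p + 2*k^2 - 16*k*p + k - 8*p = (k + 1)^2*(k - 8*p)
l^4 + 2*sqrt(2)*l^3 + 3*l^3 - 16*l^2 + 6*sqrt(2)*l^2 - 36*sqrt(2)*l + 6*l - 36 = (l - 3)*(l + 6)*(l + sqrt(2))^2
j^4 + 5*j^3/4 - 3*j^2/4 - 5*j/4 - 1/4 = (j - 1)*(j + 1/4)*(j + 1)^2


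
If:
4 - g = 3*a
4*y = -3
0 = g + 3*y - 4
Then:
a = -3/4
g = 25/4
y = -3/4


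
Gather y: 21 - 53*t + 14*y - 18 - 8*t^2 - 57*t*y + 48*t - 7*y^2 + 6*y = -8*t^2 - 5*t - 7*y^2 + y*(20 - 57*t) + 3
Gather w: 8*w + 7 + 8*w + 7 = 16*w + 14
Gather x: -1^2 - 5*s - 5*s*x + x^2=-5*s*x - 5*s + x^2 - 1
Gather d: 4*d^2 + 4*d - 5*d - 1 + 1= 4*d^2 - d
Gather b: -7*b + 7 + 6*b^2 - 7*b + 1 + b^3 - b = b^3 + 6*b^2 - 15*b + 8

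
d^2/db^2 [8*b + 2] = 0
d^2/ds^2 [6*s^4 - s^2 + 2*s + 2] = 72*s^2 - 2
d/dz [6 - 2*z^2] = -4*z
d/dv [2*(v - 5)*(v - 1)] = 4*v - 12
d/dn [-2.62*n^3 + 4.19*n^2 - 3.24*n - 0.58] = -7.86*n^2 + 8.38*n - 3.24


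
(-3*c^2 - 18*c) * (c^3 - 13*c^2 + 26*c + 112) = -3*c^5 + 21*c^4 + 156*c^3 - 804*c^2 - 2016*c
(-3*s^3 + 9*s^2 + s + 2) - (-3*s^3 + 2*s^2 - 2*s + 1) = 7*s^2 + 3*s + 1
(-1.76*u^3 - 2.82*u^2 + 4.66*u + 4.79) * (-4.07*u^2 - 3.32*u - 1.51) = 7.1632*u^5 + 17.3206*u^4 - 6.9462*u^3 - 30.7083*u^2 - 22.9394*u - 7.2329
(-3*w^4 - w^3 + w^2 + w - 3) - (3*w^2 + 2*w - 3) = -3*w^4 - w^3 - 2*w^2 - w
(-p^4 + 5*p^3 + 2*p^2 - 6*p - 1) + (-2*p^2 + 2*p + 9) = -p^4 + 5*p^3 - 4*p + 8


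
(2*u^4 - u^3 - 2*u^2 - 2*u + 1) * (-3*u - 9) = -6*u^5 - 15*u^4 + 15*u^3 + 24*u^2 + 15*u - 9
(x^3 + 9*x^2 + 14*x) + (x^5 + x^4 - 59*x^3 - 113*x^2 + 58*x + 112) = x^5 + x^4 - 58*x^3 - 104*x^2 + 72*x + 112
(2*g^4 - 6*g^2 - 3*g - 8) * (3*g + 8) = 6*g^5 + 16*g^4 - 18*g^3 - 57*g^2 - 48*g - 64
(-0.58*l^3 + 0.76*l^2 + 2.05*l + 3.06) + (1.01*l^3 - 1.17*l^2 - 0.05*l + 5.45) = 0.43*l^3 - 0.41*l^2 + 2.0*l + 8.51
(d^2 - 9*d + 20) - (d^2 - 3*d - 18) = 38 - 6*d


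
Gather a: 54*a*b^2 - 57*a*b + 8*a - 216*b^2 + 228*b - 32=a*(54*b^2 - 57*b + 8) - 216*b^2 + 228*b - 32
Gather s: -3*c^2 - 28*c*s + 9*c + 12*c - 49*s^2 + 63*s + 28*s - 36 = -3*c^2 + 21*c - 49*s^2 + s*(91 - 28*c) - 36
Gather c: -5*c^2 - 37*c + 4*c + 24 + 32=-5*c^2 - 33*c + 56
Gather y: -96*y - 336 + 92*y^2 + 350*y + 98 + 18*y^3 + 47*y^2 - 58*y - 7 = 18*y^3 + 139*y^2 + 196*y - 245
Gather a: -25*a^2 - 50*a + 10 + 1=-25*a^2 - 50*a + 11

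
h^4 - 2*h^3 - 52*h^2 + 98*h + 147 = (h - 7)*(h - 3)*(h + 1)*(h + 7)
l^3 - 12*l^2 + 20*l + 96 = (l - 8)*(l - 6)*(l + 2)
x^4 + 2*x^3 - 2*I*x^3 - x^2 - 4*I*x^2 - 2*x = x*(x + 2)*(x - I)^2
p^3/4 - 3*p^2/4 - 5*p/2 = p*(p/4 + 1/2)*(p - 5)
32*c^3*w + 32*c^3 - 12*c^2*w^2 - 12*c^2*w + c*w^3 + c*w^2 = (-8*c + w)*(-4*c + w)*(c*w + c)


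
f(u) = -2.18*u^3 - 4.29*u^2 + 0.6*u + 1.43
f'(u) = -6.54*u^2 - 8.58*u + 0.6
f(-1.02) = -1.33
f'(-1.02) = 2.55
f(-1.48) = -1.79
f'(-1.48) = -1.03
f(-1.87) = -0.44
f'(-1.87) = -6.23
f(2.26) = -44.29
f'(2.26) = -52.19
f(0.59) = -0.16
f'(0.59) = -6.74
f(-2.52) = 7.56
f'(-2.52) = -19.31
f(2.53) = -59.82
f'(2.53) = -62.97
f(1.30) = -9.83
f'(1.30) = -21.61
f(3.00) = -94.24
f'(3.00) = -84.00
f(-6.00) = 314.27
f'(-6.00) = -183.36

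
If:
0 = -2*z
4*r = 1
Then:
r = 1/4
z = 0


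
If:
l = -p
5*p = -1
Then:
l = 1/5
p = -1/5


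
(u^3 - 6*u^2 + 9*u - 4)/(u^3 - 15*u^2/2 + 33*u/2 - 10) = 2*(u - 1)/(2*u - 5)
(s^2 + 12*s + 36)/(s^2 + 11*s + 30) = (s + 6)/(s + 5)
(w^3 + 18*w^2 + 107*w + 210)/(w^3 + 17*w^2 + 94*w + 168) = (w + 5)/(w + 4)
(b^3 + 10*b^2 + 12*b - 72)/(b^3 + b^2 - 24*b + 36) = (b + 6)/(b - 3)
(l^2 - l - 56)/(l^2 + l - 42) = (l - 8)/(l - 6)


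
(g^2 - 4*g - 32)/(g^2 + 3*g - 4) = (g - 8)/(g - 1)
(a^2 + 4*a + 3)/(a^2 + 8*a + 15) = (a + 1)/(a + 5)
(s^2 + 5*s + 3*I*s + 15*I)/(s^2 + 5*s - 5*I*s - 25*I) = (s + 3*I)/(s - 5*I)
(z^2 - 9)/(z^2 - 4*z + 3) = (z + 3)/(z - 1)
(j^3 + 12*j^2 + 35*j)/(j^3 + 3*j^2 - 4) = j*(j^2 + 12*j + 35)/(j^3 + 3*j^2 - 4)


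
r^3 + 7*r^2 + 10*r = r*(r + 2)*(r + 5)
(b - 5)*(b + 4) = b^2 - b - 20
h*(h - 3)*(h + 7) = h^3 + 4*h^2 - 21*h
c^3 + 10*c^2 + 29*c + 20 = (c + 1)*(c + 4)*(c + 5)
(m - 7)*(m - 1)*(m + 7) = m^3 - m^2 - 49*m + 49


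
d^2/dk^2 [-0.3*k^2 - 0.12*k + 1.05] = -0.600000000000000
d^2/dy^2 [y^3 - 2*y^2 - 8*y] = 6*y - 4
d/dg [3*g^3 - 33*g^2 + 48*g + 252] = 9*g^2 - 66*g + 48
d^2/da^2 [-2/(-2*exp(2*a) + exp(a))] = 2*((1 - 8*exp(a))*(2*exp(a) - 1) + 2*(4*exp(a) - 1)^2)*exp(-a)/(2*exp(a) - 1)^3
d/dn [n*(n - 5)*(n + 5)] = 3*n^2 - 25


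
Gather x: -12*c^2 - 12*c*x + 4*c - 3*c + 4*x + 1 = -12*c^2 + c + x*(4 - 12*c) + 1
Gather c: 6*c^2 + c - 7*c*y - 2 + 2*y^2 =6*c^2 + c*(1 - 7*y) + 2*y^2 - 2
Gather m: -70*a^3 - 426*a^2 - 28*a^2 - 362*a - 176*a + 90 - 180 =-70*a^3 - 454*a^2 - 538*a - 90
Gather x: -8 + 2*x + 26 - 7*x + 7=25 - 5*x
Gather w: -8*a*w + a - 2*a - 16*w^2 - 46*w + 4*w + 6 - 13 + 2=-a - 16*w^2 + w*(-8*a - 42) - 5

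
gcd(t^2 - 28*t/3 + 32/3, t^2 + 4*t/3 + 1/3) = 1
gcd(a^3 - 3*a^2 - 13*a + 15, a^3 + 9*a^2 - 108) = 1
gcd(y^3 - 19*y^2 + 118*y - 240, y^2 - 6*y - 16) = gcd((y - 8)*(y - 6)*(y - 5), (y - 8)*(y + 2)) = y - 8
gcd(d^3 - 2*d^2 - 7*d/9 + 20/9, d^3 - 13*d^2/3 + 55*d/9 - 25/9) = d - 5/3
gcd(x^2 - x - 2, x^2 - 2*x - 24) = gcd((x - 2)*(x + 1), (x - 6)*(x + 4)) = 1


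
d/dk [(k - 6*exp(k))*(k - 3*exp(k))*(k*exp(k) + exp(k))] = (k^3 - 18*k^2*exp(k) + 4*k^2 + 54*k*exp(2*k) - 36*k*exp(k) + 2*k + 72*exp(2*k) - 9*exp(k))*exp(k)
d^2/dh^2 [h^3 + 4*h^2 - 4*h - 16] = 6*h + 8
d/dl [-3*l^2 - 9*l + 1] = -6*l - 9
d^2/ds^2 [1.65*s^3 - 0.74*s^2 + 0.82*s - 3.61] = 9.9*s - 1.48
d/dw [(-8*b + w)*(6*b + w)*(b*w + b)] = b*(-48*b^2 - 4*b*w - 2*b + 3*w^2 + 2*w)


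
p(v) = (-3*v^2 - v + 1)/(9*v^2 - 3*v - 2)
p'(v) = (3 - 18*v)*(-3*v^2 - v + 1)/(9*v^2 - 3*v - 2)^2 + (-6*v - 1)/(9*v^2 - 3*v - 2) = (18*v^2 - 6*v + 5)/(81*v^4 - 54*v^3 - 27*v^2 + 12*v + 4)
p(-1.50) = -0.19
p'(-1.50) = 0.11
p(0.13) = -0.37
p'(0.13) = 0.90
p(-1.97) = -0.22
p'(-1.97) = 0.06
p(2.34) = -0.44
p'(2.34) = 0.06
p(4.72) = -0.38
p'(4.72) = 0.01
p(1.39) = -0.55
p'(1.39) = 0.25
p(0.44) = 0.01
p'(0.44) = 2.35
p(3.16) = -0.41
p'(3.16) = 0.03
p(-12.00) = -0.32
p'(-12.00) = 0.00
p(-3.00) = -0.26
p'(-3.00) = 0.02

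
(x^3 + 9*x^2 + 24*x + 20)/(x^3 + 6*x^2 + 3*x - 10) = (x + 2)/(x - 1)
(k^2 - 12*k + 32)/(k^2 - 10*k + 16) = (k - 4)/(k - 2)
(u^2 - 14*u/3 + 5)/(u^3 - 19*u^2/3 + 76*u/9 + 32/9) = 3*(3*u^2 - 14*u + 15)/(9*u^3 - 57*u^2 + 76*u + 32)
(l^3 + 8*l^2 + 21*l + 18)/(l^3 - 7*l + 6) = (l^2 + 5*l + 6)/(l^2 - 3*l + 2)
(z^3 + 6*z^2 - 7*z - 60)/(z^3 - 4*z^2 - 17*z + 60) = (z + 5)/(z - 5)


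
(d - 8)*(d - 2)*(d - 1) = d^3 - 11*d^2 + 26*d - 16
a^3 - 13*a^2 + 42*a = a*(a - 7)*(a - 6)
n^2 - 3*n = n*(n - 3)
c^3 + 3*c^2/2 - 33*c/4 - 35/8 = (c - 5/2)*(c + 1/2)*(c + 7/2)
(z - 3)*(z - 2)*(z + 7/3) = z^3 - 8*z^2/3 - 17*z/3 + 14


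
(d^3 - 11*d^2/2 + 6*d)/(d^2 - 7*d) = (d^2 - 11*d/2 + 6)/(d - 7)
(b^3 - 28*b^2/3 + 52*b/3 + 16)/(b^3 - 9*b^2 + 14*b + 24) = (b + 2/3)/(b + 1)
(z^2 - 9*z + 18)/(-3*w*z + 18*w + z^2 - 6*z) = (z - 3)/(-3*w + z)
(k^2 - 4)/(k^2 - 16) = (k^2 - 4)/(k^2 - 16)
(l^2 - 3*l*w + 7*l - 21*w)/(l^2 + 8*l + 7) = (l - 3*w)/(l + 1)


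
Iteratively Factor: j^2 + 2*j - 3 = (j + 3)*(j - 1)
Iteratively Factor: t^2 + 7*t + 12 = (t + 3)*(t + 4)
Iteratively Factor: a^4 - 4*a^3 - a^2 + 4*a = (a + 1)*(a^3 - 5*a^2 + 4*a) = a*(a + 1)*(a^2 - 5*a + 4) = a*(a - 1)*(a + 1)*(a - 4)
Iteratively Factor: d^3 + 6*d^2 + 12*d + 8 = (d + 2)*(d^2 + 4*d + 4) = (d + 2)^2*(d + 2)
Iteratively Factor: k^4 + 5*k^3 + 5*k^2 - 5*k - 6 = (k + 1)*(k^3 + 4*k^2 + k - 6) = (k + 1)*(k + 3)*(k^2 + k - 2) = (k + 1)*(k + 2)*(k + 3)*(k - 1)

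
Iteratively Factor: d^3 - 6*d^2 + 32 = (d + 2)*(d^2 - 8*d + 16) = (d - 4)*(d + 2)*(d - 4)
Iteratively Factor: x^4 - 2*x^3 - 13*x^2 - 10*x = (x)*(x^3 - 2*x^2 - 13*x - 10) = x*(x + 2)*(x^2 - 4*x - 5) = x*(x + 1)*(x + 2)*(x - 5)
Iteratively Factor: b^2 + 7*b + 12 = (b + 4)*(b + 3)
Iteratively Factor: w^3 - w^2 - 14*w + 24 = (w + 4)*(w^2 - 5*w + 6) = (w - 3)*(w + 4)*(w - 2)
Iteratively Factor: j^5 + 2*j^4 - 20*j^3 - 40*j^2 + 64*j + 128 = (j - 4)*(j^4 + 6*j^3 + 4*j^2 - 24*j - 32) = (j - 4)*(j + 2)*(j^3 + 4*j^2 - 4*j - 16) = (j - 4)*(j - 2)*(j + 2)*(j^2 + 6*j + 8) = (j - 4)*(j - 2)*(j + 2)*(j + 4)*(j + 2)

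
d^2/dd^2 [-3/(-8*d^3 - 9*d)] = 18*(128*d^4 + 72*d^2 + 27)/(d^3*(512*d^6 + 1728*d^4 + 1944*d^2 + 729))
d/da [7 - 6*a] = -6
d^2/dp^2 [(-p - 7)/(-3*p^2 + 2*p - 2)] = 2*(4*(p + 7)*(3*p - 1)^2 - (9*p + 19)*(3*p^2 - 2*p + 2))/(3*p^2 - 2*p + 2)^3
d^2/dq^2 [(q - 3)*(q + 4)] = 2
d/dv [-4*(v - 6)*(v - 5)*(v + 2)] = -12*v^2 + 72*v - 32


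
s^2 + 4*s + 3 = (s + 1)*(s + 3)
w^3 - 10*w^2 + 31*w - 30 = (w - 5)*(w - 3)*(w - 2)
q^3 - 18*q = q*(q - 3*sqrt(2))*(q + 3*sqrt(2))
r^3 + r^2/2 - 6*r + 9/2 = (r - 3/2)*(r - 1)*(r + 3)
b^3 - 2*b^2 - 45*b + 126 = (b - 6)*(b - 3)*(b + 7)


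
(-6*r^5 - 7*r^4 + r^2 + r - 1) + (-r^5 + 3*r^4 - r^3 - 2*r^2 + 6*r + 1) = -7*r^5 - 4*r^4 - r^3 - r^2 + 7*r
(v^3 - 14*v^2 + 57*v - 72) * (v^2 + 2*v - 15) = v^5 - 12*v^4 + 14*v^3 + 252*v^2 - 999*v + 1080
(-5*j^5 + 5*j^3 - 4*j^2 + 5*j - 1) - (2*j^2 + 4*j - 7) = -5*j^5 + 5*j^3 - 6*j^2 + j + 6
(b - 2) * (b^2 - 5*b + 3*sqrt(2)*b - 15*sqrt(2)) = b^3 - 7*b^2 + 3*sqrt(2)*b^2 - 21*sqrt(2)*b + 10*b + 30*sqrt(2)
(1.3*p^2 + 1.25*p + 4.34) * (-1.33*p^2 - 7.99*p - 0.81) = -1.729*p^4 - 12.0495*p^3 - 16.8127*p^2 - 35.6891*p - 3.5154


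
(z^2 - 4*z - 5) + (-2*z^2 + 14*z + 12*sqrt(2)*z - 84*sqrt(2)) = -z^2 + 10*z + 12*sqrt(2)*z - 84*sqrt(2) - 5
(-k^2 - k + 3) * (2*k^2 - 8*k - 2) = -2*k^4 + 6*k^3 + 16*k^2 - 22*k - 6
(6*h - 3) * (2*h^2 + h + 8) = 12*h^3 + 45*h - 24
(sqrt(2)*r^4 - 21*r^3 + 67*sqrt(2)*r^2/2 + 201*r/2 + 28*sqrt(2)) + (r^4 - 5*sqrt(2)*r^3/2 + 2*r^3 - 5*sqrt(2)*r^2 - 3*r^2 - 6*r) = r^4 + sqrt(2)*r^4 - 19*r^3 - 5*sqrt(2)*r^3/2 - 3*r^2 + 57*sqrt(2)*r^2/2 + 189*r/2 + 28*sqrt(2)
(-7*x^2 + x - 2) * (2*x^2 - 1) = -14*x^4 + 2*x^3 + 3*x^2 - x + 2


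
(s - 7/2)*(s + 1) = s^2 - 5*s/2 - 7/2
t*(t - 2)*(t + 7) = t^3 + 5*t^2 - 14*t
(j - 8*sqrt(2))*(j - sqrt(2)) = j^2 - 9*sqrt(2)*j + 16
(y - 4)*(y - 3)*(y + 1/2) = y^3 - 13*y^2/2 + 17*y/2 + 6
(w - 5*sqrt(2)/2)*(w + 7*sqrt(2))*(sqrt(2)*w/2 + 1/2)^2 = w^4/2 + 11*sqrt(2)*w^3/4 - 51*w^2/4 - 131*sqrt(2)*w/8 - 35/4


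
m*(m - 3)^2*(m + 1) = m^4 - 5*m^3 + 3*m^2 + 9*m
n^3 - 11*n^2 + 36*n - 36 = (n - 6)*(n - 3)*(n - 2)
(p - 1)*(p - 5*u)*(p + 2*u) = p^3 - 3*p^2*u - p^2 - 10*p*u^2 + 3*p*u + 10*u^2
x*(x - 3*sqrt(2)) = x^2 - 3*sqrt(2)*x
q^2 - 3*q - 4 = (q - 4)*(q + 1)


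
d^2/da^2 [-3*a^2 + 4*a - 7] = -6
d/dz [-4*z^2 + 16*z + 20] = 16 - 8*z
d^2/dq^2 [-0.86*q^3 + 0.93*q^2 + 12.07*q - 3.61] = 1.86 - 5.16*q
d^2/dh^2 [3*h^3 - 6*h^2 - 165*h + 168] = 18*h - 12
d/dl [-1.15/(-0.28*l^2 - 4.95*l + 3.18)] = (-0.644*l - 5.6925)/(0.28*l^2 + 4.95*l - 3.18)^2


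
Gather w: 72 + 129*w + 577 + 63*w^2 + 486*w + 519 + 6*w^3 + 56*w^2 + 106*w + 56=6*w^3 + 119*w^2 + 721*w + 1224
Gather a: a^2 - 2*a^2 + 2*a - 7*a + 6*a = -a^2 + a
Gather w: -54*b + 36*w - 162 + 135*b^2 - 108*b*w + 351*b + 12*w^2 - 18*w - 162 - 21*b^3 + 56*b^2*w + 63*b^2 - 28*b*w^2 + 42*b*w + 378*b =-21*b^3 + 198*b^2 + 675*b + w^2*(12 - 28*b) + w*(56*b^2 - 66*b + 18) - 324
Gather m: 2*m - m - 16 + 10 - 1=m - 7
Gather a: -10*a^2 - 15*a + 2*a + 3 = -10*a^2 - 13*a + 3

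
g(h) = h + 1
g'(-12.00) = 1.00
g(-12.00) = -11.00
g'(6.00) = 1.00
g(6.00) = 7.00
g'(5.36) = 1.00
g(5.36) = 6.36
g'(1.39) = 1.00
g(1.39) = 2.39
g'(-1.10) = 1.00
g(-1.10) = -0.10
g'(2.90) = 1.00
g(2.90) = 3.90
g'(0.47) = 1.00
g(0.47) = 1.47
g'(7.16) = 1.00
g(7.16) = 8.16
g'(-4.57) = 1.00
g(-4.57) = -3.57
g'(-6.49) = 1.00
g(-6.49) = -5.49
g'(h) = 1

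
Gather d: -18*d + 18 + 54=72 - 18*d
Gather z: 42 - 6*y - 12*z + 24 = -6*y - 12*z + 66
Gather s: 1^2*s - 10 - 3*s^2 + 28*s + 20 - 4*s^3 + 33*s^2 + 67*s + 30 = -4*s^3 + 30*s^2 + 96*s + 40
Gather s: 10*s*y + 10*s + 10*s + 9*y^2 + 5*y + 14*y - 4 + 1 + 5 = s*(10*y + 20) + 9*y^2 + 19*y + 2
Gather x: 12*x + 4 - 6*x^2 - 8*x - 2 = -6*x^2 + 4*x + 2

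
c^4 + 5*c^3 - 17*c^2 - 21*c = c*(c - 3)*(c + 1)*(c + 7)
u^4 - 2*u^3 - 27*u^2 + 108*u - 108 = (u - 3)^2*(u - 2)*(u + 6)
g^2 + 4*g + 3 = (g + 1)*(g + 3)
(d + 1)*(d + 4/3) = d^2 + 7*d/3 + 4/3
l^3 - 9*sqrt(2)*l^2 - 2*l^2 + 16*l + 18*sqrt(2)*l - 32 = (l - 2)*(l - 8*sqrt(2))*(l - sqrt(2))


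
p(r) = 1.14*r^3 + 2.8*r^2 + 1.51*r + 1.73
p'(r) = 3.42*r^2 + 5.6*r + 1.51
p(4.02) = 127.11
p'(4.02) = 79.29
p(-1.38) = 1.98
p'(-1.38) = 0.30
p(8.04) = 787.35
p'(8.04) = 267.61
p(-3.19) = -11.60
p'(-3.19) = 18.45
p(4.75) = 194.25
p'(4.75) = 105.27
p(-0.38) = 1.50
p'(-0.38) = -0.12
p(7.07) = 555.23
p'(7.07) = 212.05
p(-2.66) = -3.93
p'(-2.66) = 10.81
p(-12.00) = -1583.11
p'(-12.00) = 426.79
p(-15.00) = -3238.42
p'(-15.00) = 687.01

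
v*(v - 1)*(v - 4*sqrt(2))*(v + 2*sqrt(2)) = v^4 - 2*sqrt(2)*v^3 - v^3 - 16*v^2 + 2*sqrt(2)*v^2 + 16*v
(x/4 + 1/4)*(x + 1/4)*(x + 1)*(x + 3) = x^4/4 + 21*x^3/16 + 33*x^2/16 + 19*x/16 + 3/16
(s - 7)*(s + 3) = s^2 - 4*s - 21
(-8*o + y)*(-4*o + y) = 32*o^2 - 12*o*y + y^2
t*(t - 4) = t^2 - 4*t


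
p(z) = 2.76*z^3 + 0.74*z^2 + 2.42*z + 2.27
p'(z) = 8.28*z^2 + 1.48*z + 2.42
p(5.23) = 430.00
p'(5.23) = 236.64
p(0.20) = 2.81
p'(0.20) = 3.05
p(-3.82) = -150.03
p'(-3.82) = 117.59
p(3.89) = 185.35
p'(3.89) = 133.47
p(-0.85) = -0.95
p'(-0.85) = 7.14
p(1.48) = 16.42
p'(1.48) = 22.75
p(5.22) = 427.64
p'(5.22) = 235.76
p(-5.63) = -480.43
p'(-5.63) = 256.54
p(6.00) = 639.59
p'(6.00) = 309.38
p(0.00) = 2.27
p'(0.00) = 2.42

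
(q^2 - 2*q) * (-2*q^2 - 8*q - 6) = -2*q^4 - 4*q^3 + 10*q^2 + 12*q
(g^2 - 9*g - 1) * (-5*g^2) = -5*g^4 + 45*g^3 + 5*g^2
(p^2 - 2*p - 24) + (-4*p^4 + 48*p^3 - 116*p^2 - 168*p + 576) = -4*p^4 + 48*p^3 - 115*p^2 - 170*p + 552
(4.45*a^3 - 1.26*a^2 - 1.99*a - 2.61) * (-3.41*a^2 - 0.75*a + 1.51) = -15.1745*a^5 + 0.9591*a^4 + 14.4504*a^3 + 8.49*a^2 - 1.0474*a - 3.9411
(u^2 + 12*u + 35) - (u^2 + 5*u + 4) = 7*u + 31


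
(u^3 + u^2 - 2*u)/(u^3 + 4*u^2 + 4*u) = (u - 1)/(u + 2)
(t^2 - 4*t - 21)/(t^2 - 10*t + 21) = (t + 3)/(t - 3)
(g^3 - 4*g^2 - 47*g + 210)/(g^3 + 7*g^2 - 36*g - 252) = (g - 5)/(g + 6)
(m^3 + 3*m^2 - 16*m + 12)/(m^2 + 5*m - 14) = (m^2 + 5*m - 6)/(m + 7)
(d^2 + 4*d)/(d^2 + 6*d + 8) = d/(d + 2)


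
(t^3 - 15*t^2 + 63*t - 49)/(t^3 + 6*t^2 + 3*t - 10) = (t^2 - 14*t + 49)/(t^2 + 7*t + 10)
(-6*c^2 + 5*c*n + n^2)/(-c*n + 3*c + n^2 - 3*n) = (6*c + n)/(n - 3)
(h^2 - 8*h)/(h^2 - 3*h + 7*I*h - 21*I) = h*(h - 8)/(h^2 + h*(-3 + 7*I) - 21*I)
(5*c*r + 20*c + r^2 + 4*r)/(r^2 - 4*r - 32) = (5*c + r)/(r - 8)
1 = 1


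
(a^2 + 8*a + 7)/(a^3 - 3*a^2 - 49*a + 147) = (a + 1)/(a^2 - 10*a + 21)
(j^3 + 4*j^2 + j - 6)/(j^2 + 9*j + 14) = (j^2 + 2*j - 3)/(j + 7)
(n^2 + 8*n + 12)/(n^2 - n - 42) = (n + 2)/(n - 7)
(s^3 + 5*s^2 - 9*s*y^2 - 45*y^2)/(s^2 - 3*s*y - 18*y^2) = (-s^2 + 3*s*y - 5*s + 15*y)/(-s + 6*y)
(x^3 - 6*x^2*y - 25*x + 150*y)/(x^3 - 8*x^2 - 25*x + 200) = (x - 6*y)/(x - 8)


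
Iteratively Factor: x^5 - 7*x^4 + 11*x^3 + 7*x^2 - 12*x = (x - 1)*(x^4 - 6*x^3 + 5*x^2 + 12*x) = (x - 4)*(x - 1)*(x^3 - 2*x^2 - 3*x) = (x - 4)*(x - 1)*(x + 1)*(x^2 - 3*x) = x*(x - 4)*(x - 1)*(x + 1)*(x - 3)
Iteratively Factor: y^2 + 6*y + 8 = (y + 2)*(y + 4)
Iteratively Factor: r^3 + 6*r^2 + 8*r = (r + 2)*(r^2 + 4*r) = r*(r + 2)*(r + 4)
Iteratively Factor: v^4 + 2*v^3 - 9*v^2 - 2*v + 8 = (v + 4)*(v^3 - 2*v^2 - v + 2) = (v - 1)*(v + 4)*(v^2 - v - 2) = (v - 2)*(v - 1)*(v + 4)*(v + 1)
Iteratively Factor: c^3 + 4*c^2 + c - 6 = (c + 3)*(c^2 + c - 2) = (c - 1)*(c + 3)*(c + 2)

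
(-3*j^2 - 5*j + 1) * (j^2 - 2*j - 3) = -3*j^4 + j^3 + 20*j^2 + 13*j - 3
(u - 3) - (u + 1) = -4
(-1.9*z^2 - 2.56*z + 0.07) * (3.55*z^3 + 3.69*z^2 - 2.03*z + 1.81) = -6.745*z^5 - 16.099*z^4 - 5.3409*z^3 + 2.0161*z^2 - 4.7757*z + 0.1267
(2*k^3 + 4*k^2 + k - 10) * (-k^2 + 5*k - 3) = -2*k^5 + 6*k^4 + 13*k^3 + 3*k^2 - 53*k + 30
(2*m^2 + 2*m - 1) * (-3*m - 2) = -6*m^3 - 10*m^2 - m + 2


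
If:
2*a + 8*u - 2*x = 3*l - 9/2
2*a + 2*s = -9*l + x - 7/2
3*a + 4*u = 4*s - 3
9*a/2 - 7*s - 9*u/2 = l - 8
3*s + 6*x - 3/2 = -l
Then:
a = -44993/17753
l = 14619/35506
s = -13886/17753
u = 6544/17753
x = 10163/17753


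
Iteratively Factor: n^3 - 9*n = (n + 3)*(n^2 - 3*n) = n*(n + 3)*(n - 3)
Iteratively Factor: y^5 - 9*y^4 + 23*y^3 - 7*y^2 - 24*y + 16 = (y - 1)*(y^4 - 8*y^3 + 15*y^2 + 8*y - 16) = (y - 4)*(y - 1)*(y^3 - 4*y^2 - y + 4) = (y - 4)^2*(y - 1)*(y^2 - 1) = (y - 4)^2*(y - 1)*(y + 1)*(y - 1)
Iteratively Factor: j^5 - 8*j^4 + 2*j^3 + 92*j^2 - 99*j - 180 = (j - 3)*(j^4 - 5*j^3 - 13*j^2 + 53*j + 60) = (j - 3)*(j + 1)*(j^3 - 6*j^2 - 7*j + 60) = (j - 3)*(j + 1)*(j + 3)*(j^2 - 9*j + 20) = (j - 5)*(j - 3)*(j + 1)*(j + 3)*(j - 4)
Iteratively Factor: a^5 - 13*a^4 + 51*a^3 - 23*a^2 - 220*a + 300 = (a - 3)*(a^4 - 10*a^3 + 21*a^2 + 40*a - 100) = (a - 3)*(a - 2)*(a^3 - 8*a^2 + 5*a + 50) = (a - 3)*(a - 2)*(a + 2)*(a^2 - 10*a + 25) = (a - 5)*(a - 3)*(a - 2)*(a + 2)*(a - 5)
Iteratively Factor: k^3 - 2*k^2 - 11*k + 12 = (k - 1)*(k^2 - k - 12) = (k - 4)*(k - 1)*(k + 3)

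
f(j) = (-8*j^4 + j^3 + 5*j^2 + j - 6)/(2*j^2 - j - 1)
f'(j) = (1 - 4*j)*(-8*j^4 + j^3 + 5*j^2 + j - 6)/(2*j^2 - j - 1)^2 + (-32*j^3 + 3*j^2 + 10*j + 1)/(2*j^2 - j - 1)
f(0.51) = 4.65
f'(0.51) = 2.22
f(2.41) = -28.08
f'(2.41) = -19.84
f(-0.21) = 8.57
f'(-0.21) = -21.51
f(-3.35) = -40.27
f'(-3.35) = 25.18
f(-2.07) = -14.77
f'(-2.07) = 14.51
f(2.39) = -27.68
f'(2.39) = -19.65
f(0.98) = 112.43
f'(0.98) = 5823.10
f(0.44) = 4.57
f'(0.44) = 0.20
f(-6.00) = -135.27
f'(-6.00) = 46.48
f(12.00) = -594.31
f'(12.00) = -97.49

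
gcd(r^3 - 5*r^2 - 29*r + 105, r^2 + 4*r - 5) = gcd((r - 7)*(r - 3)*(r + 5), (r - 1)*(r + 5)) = r + 5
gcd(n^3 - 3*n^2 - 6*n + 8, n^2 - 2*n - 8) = n^2 - 2*n - 8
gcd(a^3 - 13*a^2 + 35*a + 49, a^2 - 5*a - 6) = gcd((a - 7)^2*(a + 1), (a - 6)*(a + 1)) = a + 1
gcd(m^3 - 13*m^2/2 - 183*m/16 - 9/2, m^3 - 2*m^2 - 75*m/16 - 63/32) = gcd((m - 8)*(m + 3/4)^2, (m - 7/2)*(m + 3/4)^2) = m^2 + 3*m/2 + 9/16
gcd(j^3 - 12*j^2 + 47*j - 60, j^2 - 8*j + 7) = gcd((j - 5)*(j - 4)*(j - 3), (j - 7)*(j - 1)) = 1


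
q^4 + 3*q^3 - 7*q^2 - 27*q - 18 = (q - 3)*(q + 1)*(q + 2)*(q + 3)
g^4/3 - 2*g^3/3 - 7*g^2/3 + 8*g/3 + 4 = (g/3 + 1/3)*(g - 3)*(g - 2)*(g + 2)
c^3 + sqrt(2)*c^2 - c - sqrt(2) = (c - 1)*(c + 1)*(c + sqrt(2))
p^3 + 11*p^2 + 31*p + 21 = (p + 1)*(p + 3)*(p + 7)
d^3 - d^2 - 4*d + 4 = (d - 2)*(d - 1)*(d + 2)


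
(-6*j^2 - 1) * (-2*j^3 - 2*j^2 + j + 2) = 12*j^5 + 12*j^4 - 4*j^3 - 10*j^2 - j - 2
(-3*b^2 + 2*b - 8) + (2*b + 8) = -3*b^2 + 4*b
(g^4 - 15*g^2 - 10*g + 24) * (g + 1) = g^5 + g^4 - 15*g^3 - 25*g^2 + 14*g + 24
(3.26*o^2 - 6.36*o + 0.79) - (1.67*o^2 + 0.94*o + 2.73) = 1.59*o^2 - 7.3*o - 1.94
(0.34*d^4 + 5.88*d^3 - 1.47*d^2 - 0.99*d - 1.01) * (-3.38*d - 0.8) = -1.1492*d^5 - 20.1464*d^4 + 0.2646*d^3 + 4.5222*d^2 + 4.2058*d + 0.808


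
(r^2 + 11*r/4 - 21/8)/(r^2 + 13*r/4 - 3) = (r + 7/2)/(r + 4)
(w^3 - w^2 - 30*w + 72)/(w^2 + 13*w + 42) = (w^2 - 7*w + 12)/(w + 7)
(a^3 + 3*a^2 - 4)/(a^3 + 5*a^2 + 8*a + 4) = (a - 1)/(a + 1)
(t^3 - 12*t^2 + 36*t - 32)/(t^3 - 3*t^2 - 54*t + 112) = (t - 2)/(t + 7)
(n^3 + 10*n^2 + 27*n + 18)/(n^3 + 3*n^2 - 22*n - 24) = (n + 3)/(n - 4)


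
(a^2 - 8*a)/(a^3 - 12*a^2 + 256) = a/(a^2 - 4*a - 32)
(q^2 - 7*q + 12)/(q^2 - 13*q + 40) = (q^2 - 7*q + 12)/(q^2 - 13*q + 40)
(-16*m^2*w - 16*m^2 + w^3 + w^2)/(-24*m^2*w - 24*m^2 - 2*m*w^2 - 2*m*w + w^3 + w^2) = (-4*m + w)/(-6*m + w)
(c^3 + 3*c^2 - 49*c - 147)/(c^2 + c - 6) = (c^2 - 49)/(c - 2)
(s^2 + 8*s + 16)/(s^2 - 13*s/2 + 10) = 2*(s^2 + 8*s + 16)/(2*s^2 - 13*s + 20)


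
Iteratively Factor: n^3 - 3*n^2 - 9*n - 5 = (n + 1)*(n^2 - 4*n - 5) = (n + 1)^2*(n - 5)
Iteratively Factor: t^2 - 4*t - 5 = (t + 1)*(t - 5)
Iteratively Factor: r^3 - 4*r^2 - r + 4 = (r - 1)*(r^2 - 3*r - 4) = (r - 1)*(r + 1)*(r - 4)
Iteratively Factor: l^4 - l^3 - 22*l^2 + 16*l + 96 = (l - 3)*(l^3 + 2*l^2 - 16*l - 32) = (l - 3)*(l + 4)*(l^2 - 2*l - 8) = (l - 3)*(l + 2)*(l + 4)*(l - 4)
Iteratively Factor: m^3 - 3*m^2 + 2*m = (m - 2)*(m^2 - m) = (m - 2)*(m - 1)*(m)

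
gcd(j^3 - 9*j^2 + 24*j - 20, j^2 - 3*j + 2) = j - 2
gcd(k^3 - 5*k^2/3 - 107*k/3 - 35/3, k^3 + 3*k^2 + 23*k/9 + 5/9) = k + 1/3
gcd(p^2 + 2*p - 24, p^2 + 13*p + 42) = p + 6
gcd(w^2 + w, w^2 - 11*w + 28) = 1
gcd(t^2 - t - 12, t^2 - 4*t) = t - 4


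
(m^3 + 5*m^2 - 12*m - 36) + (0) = m^3 + 5*m^2 - 12*m - 36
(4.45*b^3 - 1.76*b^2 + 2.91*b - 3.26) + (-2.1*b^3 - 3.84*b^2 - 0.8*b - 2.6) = 2.35*b^3 - 5.6*b^2 + 2.11*b - 5.86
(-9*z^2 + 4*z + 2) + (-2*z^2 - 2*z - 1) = -11*z^2 + 2*z + 1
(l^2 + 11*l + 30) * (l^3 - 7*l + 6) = l^5 + 11*l^4 + 23*l^3 - 71*l^2 - 144*l + 180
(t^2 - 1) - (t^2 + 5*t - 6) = 5 - 5*t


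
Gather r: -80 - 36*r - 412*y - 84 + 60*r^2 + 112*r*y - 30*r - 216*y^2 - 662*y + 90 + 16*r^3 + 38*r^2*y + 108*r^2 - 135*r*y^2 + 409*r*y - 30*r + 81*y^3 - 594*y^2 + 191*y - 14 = 16*r^3 + r^2*(38*y + 168) + r*(-135*y^2 + 521*y - 96) + 81*y^3 - 810*y^2 - 883*y - 88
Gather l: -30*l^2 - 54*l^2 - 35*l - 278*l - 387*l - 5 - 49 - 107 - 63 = -84*l^2 - 700*l - 224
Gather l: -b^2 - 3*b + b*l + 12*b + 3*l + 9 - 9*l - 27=-b^2 + 9*b + l*(b - 6) - 18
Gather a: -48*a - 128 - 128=-48*a - 256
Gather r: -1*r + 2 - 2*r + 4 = 6 - 3*r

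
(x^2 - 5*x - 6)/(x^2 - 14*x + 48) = (x + 1)/(x - 8)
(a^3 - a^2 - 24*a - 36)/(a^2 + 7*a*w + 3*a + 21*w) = (a^2 - 4*a - 12)/(a + 7*w)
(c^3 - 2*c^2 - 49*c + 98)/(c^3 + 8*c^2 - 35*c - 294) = (c^2 - 9*c + 14)/(c^2 + c - 42)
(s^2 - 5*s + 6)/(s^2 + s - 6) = (s - 3)/(s + 3)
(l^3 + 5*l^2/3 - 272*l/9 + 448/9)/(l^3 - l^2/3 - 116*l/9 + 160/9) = (3*l^2 + 13*l - 56)/(3*l^2 + 7*l - 20)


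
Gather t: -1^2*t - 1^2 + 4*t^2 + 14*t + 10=4*t^2 + 13*t + 9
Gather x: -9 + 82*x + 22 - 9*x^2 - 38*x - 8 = -9*x^2 + 44*x + 5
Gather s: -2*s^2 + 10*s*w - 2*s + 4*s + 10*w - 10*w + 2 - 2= -2*s^2 + s*(10*w + 2)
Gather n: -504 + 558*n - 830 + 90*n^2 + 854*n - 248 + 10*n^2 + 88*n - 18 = 100*n^2 + 1500*n - 1600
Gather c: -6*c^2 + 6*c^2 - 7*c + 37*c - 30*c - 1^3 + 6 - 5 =0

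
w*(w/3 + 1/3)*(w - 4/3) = w^3/3 - w^2/9 - 4*w/9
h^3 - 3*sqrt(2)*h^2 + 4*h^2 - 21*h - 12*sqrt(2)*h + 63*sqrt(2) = (h - 3)*(h + 7)*(h - 3*sqrt(2))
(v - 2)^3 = v^3 - 6*v^2 + 12*v - 8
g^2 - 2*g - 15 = (g - 5)*(g + 3)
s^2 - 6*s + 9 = (s - 3)^2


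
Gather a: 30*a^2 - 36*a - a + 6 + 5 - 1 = 30*a^2 - 37*a + 10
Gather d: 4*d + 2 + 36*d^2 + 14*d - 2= 36*d^2 + 18*d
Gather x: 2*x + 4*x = 6*x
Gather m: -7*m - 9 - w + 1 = -7*m - w - 8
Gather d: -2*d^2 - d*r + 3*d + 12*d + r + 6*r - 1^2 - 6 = -2*d^2 + d*(15 - r) + 7*r - 7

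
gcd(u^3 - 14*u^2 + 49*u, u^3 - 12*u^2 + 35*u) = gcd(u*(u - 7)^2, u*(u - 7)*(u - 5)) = u^2 - 7*u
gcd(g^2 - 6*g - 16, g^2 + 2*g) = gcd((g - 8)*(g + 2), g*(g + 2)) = g + 2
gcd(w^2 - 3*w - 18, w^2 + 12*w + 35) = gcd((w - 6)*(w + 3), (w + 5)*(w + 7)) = 1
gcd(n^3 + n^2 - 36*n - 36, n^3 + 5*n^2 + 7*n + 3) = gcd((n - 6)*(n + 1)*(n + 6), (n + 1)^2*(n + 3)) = n + 1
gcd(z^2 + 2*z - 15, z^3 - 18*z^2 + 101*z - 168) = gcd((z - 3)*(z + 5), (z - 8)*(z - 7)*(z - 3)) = z - 3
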